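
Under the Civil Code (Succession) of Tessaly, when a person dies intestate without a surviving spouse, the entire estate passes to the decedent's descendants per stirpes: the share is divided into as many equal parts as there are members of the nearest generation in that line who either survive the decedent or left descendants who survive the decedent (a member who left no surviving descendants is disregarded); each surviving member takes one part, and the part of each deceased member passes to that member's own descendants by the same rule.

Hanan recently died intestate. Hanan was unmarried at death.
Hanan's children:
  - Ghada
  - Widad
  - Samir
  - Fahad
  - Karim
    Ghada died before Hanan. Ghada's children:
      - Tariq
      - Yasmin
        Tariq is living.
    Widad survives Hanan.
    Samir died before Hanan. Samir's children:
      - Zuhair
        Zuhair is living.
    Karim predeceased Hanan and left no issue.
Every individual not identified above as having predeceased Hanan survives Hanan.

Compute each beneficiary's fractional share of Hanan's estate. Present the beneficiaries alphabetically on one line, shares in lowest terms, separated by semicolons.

Fahad 1/4; Tariq 1/8; Widad 1/4; Yasmin 1/8; Zuhair 1/4

There is no surviving spouse, so the entire estate passes to Hanan's descendants per stirpes.
Karim left no surviving issue, so that branch lapses and is disregarded.
The estate is divided into 4 equal shares of 1/4 among Ghada, Widad, Samir, Fahad.
Ghada predeceased; the 1/4 allotted to Ghada's branch passes to Ghada's issue by representation.
The 1/4 is divided into 2 equal shares of 1/8 among Tariq, Yasmin.
Tariq is living and takes 1/8.
Yasmin is living and takes 1/8.
Widad is living and takes 1/4.
Samir predeceased; the 1/4 allotted to Samir's branch passes to Samir's issue by representation.
Zuhair is the sole taker at this level and receives the full 1/4.
Fahad is living and takes 1/4.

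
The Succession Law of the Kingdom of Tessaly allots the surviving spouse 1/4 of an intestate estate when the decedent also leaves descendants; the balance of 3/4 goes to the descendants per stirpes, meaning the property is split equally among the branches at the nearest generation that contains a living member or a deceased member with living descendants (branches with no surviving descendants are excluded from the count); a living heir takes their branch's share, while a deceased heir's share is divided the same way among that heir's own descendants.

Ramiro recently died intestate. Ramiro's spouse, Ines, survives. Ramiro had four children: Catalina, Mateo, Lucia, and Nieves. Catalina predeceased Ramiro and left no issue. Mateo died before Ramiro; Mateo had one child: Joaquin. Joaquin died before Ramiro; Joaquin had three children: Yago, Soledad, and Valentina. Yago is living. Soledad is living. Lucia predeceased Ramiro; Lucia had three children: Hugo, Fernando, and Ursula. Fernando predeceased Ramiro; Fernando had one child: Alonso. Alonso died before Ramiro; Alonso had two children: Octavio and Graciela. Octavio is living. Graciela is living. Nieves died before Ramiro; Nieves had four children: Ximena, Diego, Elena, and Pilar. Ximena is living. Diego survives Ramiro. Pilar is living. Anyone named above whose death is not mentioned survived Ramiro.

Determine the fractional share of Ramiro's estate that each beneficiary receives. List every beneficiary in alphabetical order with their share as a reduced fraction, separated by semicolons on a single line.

Diego 1/16; Elena 1/16; Graciela 1/24; Hugo 1/12; Ines 1/4; Octavio 1/24; Pilar 1/16; Soledad 1/12; Ursula 1/12; Valentina 1/12; Ximena 1/16; Yago 1/12

Ines, as surviving spouse, takes 1/4.
The remaining 3/4 passes to Ramiro's descendants per stirpes.
Catalina left no surviving issue, so that branch lapses and is disregarded.
The 3/4 is divided into 3 equal shares of 1/4 among Mateo, Lucia, Nieves.
Mateo predeceased; the 1/4 allotted to Mateo's branch passes to Mateo's issue by representation.
Joaquin's line is the sole branch at this level, so the full 1/4 passes to Joaquin's issue by representation.
The 1/4 is divided into 3 equal shares of 1/12 among Yago, Soledad, Valentina.
Yago is living and takes 1/12.
Soledad is living and takes 1/12.
Valentina is living and takes 1/12.
Lucia predeceased; the 1/4 allotted to Lucia's branch passes to Lucia's issue by representation.
The 1/4 is divided into 3 equal shares of 1/12 among Hugo, Fernando, Ursula.
Hugo is living and takes 1/12.
Fernando predeceased; the 1/12 allotted to Fernando's branch passes to Fernando's issue by representation.
Alonso's line is the sole branch at this level, so the full 1/12 passes to Alonso's issue by representation.
The 1/12 is divided into 2 equal shares of 1/24 among Octavio, Graciela.
Octavio is living and takes 1/24.
Graciela is living and takes 1/24.
Ursula is living and takes 1/12.
Nieves predeceased; the 1/4 allotted to Nieves's branch passes to Nieves's issue by representation.
The 1/4 is divided into 4 equal shares of 1/16 among Ximena, Diego, Elena, Pilar.
Ximena is living and takes 1/16.
Diego is living and takes 1/16.
Elena is living and takes 1/16.
Pilar is living and takes 1/16.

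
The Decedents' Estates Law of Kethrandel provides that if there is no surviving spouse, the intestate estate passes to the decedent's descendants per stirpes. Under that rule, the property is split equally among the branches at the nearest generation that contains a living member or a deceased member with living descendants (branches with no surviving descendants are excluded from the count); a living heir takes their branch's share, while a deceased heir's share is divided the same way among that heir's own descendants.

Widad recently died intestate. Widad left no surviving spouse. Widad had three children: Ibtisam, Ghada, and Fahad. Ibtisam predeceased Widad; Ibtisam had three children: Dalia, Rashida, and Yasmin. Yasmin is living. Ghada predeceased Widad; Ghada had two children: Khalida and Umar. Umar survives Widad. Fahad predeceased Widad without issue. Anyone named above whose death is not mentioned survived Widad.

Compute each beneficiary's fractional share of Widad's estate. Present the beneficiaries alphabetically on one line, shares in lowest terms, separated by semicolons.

There is no surviving spouse, so the entire estate passes to Widad's descendants per stirpes.
Fahad left no surviving issue, so that branch lapses and is disregarded.
The estate is divided into 2 equal shares of 1/2 among Ibtisam, Ghada.
Ibtisam predeceased; the 1/2 allotted to Ibtisam's branch passes to Ibtisam's issue by representation.
The 1/2 is divided into 3 equal shares of 1/6 among Dalia, Rashida, Yasmin.
Dalia is living and takes 1/6.
Rashida is living and takes 1/6.
Yasmin is living and takes 1/6.
Ghada predeceased; the 1/2 allotted to Ghada's branch passes to Ghada's issue by representation.
The 1/2 is divided into 2 equal shares of 1/4 among Khalida, Umar.
Khalida is living and takes 1/4.
Umar is living and takes 1/4.

Dalia 1/6; Khalida 1/4; Rashida 1/6; Umar 1/4; Yasmin 1/6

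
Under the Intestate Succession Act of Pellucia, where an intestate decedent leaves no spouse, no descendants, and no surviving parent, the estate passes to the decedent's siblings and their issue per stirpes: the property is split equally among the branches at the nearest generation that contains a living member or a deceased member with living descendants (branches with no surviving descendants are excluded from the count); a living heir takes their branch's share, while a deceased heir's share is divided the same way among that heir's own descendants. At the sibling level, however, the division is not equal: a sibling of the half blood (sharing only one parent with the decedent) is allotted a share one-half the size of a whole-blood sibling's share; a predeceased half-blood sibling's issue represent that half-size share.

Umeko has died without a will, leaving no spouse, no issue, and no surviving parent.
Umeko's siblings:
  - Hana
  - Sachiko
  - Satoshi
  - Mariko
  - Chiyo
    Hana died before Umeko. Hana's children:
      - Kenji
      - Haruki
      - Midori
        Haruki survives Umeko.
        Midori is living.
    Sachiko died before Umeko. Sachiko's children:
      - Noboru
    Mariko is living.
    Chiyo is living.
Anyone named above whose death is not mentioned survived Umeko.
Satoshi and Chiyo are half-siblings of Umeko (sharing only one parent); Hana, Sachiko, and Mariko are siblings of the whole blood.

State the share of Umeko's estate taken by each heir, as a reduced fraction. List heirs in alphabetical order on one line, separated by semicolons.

Chiyo 1/8; Haruki 1/12; Kenji 1/12; Mariko 1/4; Midori 1/12; Noboru 1/4; Satoshi 1/8

No spouse, descendants, or parent survives, so the estate passes to Umeko's siblings per stirpes.
Half-blood siblings count for one-half the weight of whole-blood siblings at the initial division.
Dividing 1 in proportion to weights (total weight 4): Hana (weight 1) → 1/4; Sachiko (weight 1) → 1/4; Satoshi (weight 1/2) → 1/8; Mariko (weight 1) → 1/4; Chiyo (weight 1/2) → 1/8.
Hana predeceased; the 1/4 allotted to Hana's branch passes to Hana's issue by representation.
The 1/4 is divided into 3 equal shares of 1/12 among Kenji, Haruki, Midori.
Kenji is living and takes 1/12.
Haruki is living and takes 1/12.
Midori is living and takes 1/12.
Sachiko predeceased; the 1/4 allotted to Sachiko's branch passes to Sachiko's issue by representation.
Noboru is the sole taker at this level and receives the full 1/4.
Satoshi is living and takes 1/8.
Mariko is living and takes 1/4.
Chiyo is living and takes 1/8.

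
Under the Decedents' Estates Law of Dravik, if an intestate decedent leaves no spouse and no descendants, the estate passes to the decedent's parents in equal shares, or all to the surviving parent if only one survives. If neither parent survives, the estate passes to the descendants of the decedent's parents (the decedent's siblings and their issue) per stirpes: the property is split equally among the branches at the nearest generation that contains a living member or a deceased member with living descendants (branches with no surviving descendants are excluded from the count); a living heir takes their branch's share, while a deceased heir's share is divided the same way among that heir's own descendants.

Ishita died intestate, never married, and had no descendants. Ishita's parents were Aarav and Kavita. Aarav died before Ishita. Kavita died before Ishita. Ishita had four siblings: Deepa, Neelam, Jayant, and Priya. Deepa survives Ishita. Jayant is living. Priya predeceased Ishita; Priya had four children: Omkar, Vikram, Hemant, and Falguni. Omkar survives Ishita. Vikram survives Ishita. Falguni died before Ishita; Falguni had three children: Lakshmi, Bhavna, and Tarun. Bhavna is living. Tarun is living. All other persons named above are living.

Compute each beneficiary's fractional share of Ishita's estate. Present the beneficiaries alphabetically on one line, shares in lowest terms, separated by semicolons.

Neither parent survives and there are no descendants, so the estate passes to Ishita's siblings and their issue per stirpes.
The estate is divided into 4 equal shares of 1/4 among Deepa, Neelam, Jayant, Priya.
Deepa is living and takes 1/4.
Neelam is living and takes 1/4.
Jayant is living and takes 1/4.
Priya predeceased; the 1/4 allotted to Priya's branch passes to Priya's issue by representation.
The 1/4 is divided into 4 equal shares of 1/16 among Omkar, Vikram, Hemant, Falguni.
Omkar is living and takes 1/16.
Vikram is living and takes 1/16.
Hemant is living and takes 1/16.
Falguni predeceased; the 1/16 allotted to Falguni's branch passes to Falguni's issue by representation.
The 1/16 is divided into 3 equal shares of 1/48 among Lakshmi, Bhavna, Tarun.
Lakshmi is living and takes 1/48.
Bhavna is living and takes 1/48.
Tarun is living and takes 1/48.

Bhavna 1/48; Deepa 1/4; Hemant 1/16; Jayant 1/4; Lakshmi 1/48; Neelam 1/4; Omkar 1/16; Tarun 1/48; Vikram 1/16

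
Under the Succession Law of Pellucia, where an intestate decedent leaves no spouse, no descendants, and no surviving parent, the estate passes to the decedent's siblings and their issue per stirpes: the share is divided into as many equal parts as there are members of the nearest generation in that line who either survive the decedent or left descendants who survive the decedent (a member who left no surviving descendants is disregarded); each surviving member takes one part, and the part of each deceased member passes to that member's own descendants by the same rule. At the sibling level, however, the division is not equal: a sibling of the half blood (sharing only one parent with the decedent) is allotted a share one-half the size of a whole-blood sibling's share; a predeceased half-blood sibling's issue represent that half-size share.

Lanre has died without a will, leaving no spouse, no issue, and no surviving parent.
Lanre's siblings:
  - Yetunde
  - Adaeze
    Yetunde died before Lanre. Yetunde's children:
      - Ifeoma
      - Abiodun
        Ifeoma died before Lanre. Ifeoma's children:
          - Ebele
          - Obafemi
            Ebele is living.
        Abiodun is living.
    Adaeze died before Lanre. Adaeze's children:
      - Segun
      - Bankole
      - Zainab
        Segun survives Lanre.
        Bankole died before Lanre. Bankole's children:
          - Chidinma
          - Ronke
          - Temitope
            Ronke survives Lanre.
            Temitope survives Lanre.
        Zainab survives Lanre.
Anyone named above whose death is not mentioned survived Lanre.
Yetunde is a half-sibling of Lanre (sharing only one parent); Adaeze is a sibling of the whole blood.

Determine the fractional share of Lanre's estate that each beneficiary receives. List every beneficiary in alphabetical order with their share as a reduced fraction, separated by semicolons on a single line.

Abiodun 1/6; Chidinma 2/27; Ebele 1/12; Obafemi 1/12; Ronke 2/27; Segun 2/9; Temitope 2/27; Zainab 2/9

No spouse, descendants, or parent survives, so the estate passes to Lanre's siblings per stirpes.
Half-blood siblings count for one-half the weight of whole-blood siblings at the initial division.
Dividing 1 in proportion to weights (total weight 3/2): Yetunde (weight 1/2) → 1/3; Adaeze (weight 1) → 2/3.
Yetunde predeceased; the 1/3 allotted to Yetunde's branch passes to Yetunde's issue by representation.
The 1/3 is divided into 2 equal shares of 1/6 among Ifeoma, Abiodun.
Ifeoma predeceased; the 1/6 allotted to Ifeoma's branch passes to Ifeoma's issue by representation.
The 1/6 is divided into 2 equal shares of 1/12 among Ebele, Obafemi.
Ebele is living and takes 1/12.
Obafemi is living and takes 1/12.
Abiodun is living and takes 1/6.
Adaeze predeceased; the 2/3 allotted to Adaeze's branch passes to Adaeze's issue by representation.
The 2/3 is divided into 3 equal shares of 2/9 among Segun, Bankole, Zainab.
Segun is living and takes 2/9.
Bankole predeceased; the 2/9 allotted to Bankole's branch passes to Bankole's issue by representation.
The 2/9 is divided into 3 equal shares of 2/27 among Chidinma, Ronke, Temitope.
Chidinma is living and takes 2/27.
Ronke is living and takes 2/27.
Temitope is living and takes 2/27.
Zainab is living and takes 2/9.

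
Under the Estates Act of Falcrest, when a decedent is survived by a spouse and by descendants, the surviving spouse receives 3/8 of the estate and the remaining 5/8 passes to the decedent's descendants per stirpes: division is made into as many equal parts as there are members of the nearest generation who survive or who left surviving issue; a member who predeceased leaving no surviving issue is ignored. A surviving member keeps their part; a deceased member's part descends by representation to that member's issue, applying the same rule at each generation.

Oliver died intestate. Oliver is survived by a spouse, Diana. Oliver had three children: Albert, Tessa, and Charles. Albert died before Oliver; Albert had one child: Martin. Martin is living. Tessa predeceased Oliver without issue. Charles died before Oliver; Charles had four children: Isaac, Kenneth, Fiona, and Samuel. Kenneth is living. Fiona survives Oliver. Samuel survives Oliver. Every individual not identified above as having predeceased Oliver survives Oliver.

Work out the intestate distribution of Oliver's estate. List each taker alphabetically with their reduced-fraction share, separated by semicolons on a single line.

Diana 3/8; Fiona 5/64; Isaac 5/64; Kenneth 5/64; Martin 5/16; Samuel 5/64

Diana, as surviving spouse, takes 3/8.
The remaining 5/8 passes to Oliver's descendants per stirpes.
Tessa left no surviving issue, so that branch lapses and is disregarded.
The 5/8 is divided into 2 equal shares of 5/16 among Albert, Charles.
Albert predeceased; the 5/16 allotted to Albert's branch passes to Albert's issue by representation.
Martin is the sole taker at this level and receives the full 5/16.
Charles predeceased; the 5/16 allotted to Charles's branch passes to Charles's issue by representation.
The 5/16 is divided into 4 equal shares of 5/64 among Isaac, Kenneth, Fiona, Samuel.
Isaac is living and takes 5/64.
Kenneth is living and takes 5/64.
Fiona is living and takes 5/64.
Samuel is living and takes 5/64.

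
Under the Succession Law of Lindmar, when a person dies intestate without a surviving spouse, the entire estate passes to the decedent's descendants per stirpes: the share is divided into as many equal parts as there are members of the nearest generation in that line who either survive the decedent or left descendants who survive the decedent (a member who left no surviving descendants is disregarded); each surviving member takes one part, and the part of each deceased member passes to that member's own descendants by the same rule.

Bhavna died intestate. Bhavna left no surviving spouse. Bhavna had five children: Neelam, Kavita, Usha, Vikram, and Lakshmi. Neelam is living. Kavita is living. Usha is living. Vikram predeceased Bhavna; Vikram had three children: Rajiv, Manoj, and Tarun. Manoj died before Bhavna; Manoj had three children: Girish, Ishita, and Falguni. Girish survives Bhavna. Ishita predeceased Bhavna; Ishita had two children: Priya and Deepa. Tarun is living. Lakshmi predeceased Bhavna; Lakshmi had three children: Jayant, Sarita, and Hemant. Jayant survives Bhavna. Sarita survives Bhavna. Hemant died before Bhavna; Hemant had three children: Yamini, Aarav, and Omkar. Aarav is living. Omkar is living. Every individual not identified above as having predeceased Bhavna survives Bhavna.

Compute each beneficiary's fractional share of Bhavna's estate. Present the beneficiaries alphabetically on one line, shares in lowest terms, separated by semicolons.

There is no surviving spouse, so the entire estate passes to Bhavna's descendants per stirpes.
The estate is divided into 5 equal shares of 1/5 among Neelam, Kavita, Usha, Vikram, Lakshmi.
Neelam is living and takes 1/5.
Kavita is living and takes 1/5.
Usha is living and takes 1/5.
Vikram predeceased; the 1/5 allotted to Vikram's branch passes to Vikram's issue by representation.
The 1/5 is divided into 3 equal shares of 1/15 among Rajiv, Manoj, Tarun.
Rajiv is living and takes 1/15.
Manoj predeceased; the 1/15 allotted to Manoj's branch passes to Manoj's issue by representation.
The 1/15 is divided into 3 equal shares of 1/45 among Girish, Ishita, Falguni.
Girish is living and takes 1/45.
Ishita predeceased; the 1/45 allotted to Ishita's branch passes to Ishita's issue by representation.
The 1/45 is divided into 2 equal shares of 1/90 among Priya, Deepa.
Priya is living and takes 1/90.
Deepa is living and takes 1/90.
Falguni is living and takes 1/45.
Tarun is living and takes 1/15.
Lakshmi predeceased; the 1/5 allotted to Lakshmi's branch passes to Lakshmi's issue by representation.
The 1/5 is divided into 3 equal shares of 1/15 among Jayant, Sarita, Hemant.
Jayant is living and takes 1/15.
Sarita is living and takes 1/15.
Hemant predeceased; the 1/15 allotted to Hemant's branch passes to Hemant's issue by representation.
The 1/15 is divided into 3 equal shares of 1/45 among Yamini, Aarav, Omkar.
Yamini is living and takes 1/45.
Aarav is living and takes 1/45.
Omkar is living and takes 1/45.

Aarav 1/45; Deepa 1/90; Falguni 1/45; Girish 1/45; Jayant 1/15; Kavita 1/5; Neelam 1/5; Omkar 1/45; Priya 1/90; Rajiv 1/15; Sarita 1/15; Tarun 1/15; Usha 1/5; Yamini 1/45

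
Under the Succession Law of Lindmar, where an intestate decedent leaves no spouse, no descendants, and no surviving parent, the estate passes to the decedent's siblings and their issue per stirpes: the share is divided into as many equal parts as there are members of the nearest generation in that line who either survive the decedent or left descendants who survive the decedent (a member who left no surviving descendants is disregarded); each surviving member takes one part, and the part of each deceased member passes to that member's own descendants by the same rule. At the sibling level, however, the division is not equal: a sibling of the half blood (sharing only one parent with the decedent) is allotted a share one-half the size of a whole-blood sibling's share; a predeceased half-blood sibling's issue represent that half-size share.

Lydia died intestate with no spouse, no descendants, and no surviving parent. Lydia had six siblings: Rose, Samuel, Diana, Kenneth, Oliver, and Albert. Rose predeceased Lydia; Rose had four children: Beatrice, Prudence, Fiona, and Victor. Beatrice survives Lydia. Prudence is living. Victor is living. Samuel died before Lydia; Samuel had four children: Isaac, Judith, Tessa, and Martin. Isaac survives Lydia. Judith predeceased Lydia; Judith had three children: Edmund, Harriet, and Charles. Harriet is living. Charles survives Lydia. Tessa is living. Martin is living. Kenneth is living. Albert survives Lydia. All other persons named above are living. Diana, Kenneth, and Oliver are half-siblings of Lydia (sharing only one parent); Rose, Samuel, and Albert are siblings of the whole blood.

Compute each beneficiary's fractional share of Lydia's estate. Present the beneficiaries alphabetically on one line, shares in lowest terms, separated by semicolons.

No spouse, descendants, or parent survives, so the estate passes to Lydia's siblings per stirpes.
Half-blood siblings count for one-half the weight of whole-blood siblings at the initial division.
Dividing 1 in proportion to weights (total weight 9/2): Rose (weight 1) → 2/9; Samuel (weight 1) → 2/9; Diana (weight 1/2) → 1/9; Kenneth (weight 1/2) → 1/9; Oliver (weight 1/2) → 1/9; Albert (weight 1) → 2/9.
Rose predeceased; the 2/9 allotted to Rose's branch passes to Rose's issue by representation.
The 2/9 is divided into 4 equal shares of 1/18 among Beatrice, Prudence, Fiona, Victor.
Beatrice is living and takes 1/18.
Prudence is living and takes 1/18.
Fiona is living and takes 1/18.
Victor is living and takes 1/18.
Samuel predeceased; the 2/9 allotted to Samuel's branch passes to Samuel's issue by representation.
The 2/9 is divided into 4 equal shares of 1/18 among Isaac, Judith, Tessa, Martin.
Isaac is living and takes 1/18.
Judith predeceased; the 1/18 allotted to Judith's branch passes to Judith's issue by representation.
The 1/18 is divided into 3 equal shares of 1/54 among Edmund, Harriet, Charles.
Edmund is living and takes 1/54.
Harriet is living and takes 1/54.
Charles is living and takes 1/54.
Tessa is living and takes 1/18.
Martin is living and takes 1/18.
Diana is living and takes 1/9.
Kenneth is living and takes 1/9.
Oliver is living and takes 1/9.
Albert is living and takes 2/9.

Albert 2/9; Beatrice 1/18; Charles 1/54; Diana 1/9; Edmund 1/54; Fiona 1/18; Harriet 1/54; Isaac 1/18; Kenneth 1/9; Martin 1/18; Oliver 1/9; Prudence 1/18; Tessa 1/18; Victor 1/18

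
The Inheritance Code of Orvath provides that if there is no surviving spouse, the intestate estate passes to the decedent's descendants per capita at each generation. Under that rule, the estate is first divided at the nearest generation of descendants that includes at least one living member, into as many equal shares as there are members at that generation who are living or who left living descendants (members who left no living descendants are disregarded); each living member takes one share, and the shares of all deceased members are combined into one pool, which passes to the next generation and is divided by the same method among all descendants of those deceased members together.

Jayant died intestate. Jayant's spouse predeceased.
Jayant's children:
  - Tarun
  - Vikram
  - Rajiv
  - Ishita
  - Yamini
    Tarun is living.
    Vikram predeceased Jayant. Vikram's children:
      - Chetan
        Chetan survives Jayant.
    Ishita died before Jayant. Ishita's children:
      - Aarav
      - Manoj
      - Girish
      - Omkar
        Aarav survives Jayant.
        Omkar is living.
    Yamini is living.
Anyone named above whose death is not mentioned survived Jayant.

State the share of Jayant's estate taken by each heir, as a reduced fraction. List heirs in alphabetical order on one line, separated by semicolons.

Aarav 2/25; Chetan 2/25; Girish 2/25; Manoj 2/25; Omkar 2/25; Rajiv 1/5; Tarun 1/5; Yamini 1/5

There is no surviving spouse, so the entire estate passes to Jayant's descendants per capita at each generation.
At generation 1 (Tarun, Vikram, Rajiv, Ishita, Yamini) there are 5 shares of (1)/5 = 1/5 each.
Living: Tarun, Rajiv, and Yamini — each takes 1/5.
Deceased: Vikram and Ishita. Their combined 2/5 is pooled and carried to generation 2.
At generation 2 (Chetan, Aarav, Manoj, Girish, Omkar) there are 5 shares of (2/5)/5 = 2/25 each.
Living: Chetan, Aarav, Manoj, Girish, and Omkar — each takes 2/25.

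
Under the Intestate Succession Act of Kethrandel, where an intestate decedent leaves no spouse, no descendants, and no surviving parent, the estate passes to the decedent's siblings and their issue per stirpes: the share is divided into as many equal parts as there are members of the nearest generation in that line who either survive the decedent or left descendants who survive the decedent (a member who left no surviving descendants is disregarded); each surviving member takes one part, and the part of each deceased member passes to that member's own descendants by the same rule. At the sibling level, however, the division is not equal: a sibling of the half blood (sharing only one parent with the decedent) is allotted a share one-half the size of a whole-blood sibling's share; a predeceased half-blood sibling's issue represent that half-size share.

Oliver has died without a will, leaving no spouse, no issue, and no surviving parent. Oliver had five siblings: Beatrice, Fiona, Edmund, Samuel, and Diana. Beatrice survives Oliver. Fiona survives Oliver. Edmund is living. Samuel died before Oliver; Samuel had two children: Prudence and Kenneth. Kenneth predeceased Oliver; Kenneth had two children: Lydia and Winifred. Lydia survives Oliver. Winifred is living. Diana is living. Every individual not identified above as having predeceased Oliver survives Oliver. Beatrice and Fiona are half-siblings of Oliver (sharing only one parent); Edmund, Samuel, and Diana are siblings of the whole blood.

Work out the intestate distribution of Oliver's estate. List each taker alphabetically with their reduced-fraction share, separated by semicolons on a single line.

Beatrice 1/8; Diana 1/4; Edmund 1/4; Fiona 1/8; Lydia 1/16; Prudence 1/8; Winifred 1/16

No spouse, descendants, or parent survives, so the estate passes to Oliver's siblings per stirpes.
Half-blood siblings count for one-half the weight of whole-blood siblings at the initial division.
Dividing 1 in proportion to weights (total weight 4): Beatrice (weight 1/2) → 1/8; Fiona (weight 1/2) → 1/8; Edmund (weight 1) → 1/4; Samuel (weight 1) → 1/4; Diana (weight 1) → 1/4.
Beatrice is living and takes 1/8.
Fiona is living and takes 1/8.
Edmund is living and takes 1/4.
Samuel predeceased; the 1/4 allotted to Samuel's branch passes to Samuel's issue by representation.
The 1/4 is divided into 2 equal shares of 1/8 among Prudence, Kenneth.
Prudence is living and takes 1/8.
Kenneth predeceased; the 1/8 allotted to Kenneth's branch passes to Kenneth's issue by representation.
The 1/8 is divided into 2 equal shares of 1/16 among Lydia, Winifred.
Lydia is living and takes 1/16.
Winifred is living and takes 1/16.
Diana is living and takes 1/4.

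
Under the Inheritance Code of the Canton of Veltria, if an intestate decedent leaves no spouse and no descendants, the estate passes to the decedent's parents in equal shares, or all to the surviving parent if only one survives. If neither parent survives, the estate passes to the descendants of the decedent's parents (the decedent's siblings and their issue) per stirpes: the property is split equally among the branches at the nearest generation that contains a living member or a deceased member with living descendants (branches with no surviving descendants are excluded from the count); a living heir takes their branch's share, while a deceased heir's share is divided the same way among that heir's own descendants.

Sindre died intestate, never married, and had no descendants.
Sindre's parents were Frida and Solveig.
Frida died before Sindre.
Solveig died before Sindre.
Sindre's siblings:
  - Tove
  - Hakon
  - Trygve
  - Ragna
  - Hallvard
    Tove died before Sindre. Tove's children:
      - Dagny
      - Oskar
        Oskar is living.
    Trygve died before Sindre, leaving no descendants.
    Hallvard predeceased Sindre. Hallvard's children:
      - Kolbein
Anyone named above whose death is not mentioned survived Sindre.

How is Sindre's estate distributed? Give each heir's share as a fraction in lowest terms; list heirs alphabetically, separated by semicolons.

Dagny 1/8; Hakon 1/4; Kolbein 1/4; Oskar 1/8; Ragna 1/4

Neither parent survives and there are no descendants, so the estate passes to Sindre's siblings and their issue per stirpes.
Trygve left no surviving issue, so that branch lapses and is disregarded.
The estate is divided into 4 equal shares of 1/4 among Tove, Hakon, Ragna, Hallvard.
Tove predeceased; the 1/4 allotted to Tove's branch passes to Tove's issue by representation.
The 1/4 is divided into 2 equal shares of 1/8 among Dagny, Oskar.
Dagny is living and takes 1/8.
Oskar is living and takes 1/8.
Hakon is living and takes 1/4.
Ragna is living and takes 1/4.
Hallvard predeceased; the 1/4 allotted to Hallvard's branch passes to Hallvard's issue by representation.
Kolbein is the sole taker at this level and receives the full 1/4.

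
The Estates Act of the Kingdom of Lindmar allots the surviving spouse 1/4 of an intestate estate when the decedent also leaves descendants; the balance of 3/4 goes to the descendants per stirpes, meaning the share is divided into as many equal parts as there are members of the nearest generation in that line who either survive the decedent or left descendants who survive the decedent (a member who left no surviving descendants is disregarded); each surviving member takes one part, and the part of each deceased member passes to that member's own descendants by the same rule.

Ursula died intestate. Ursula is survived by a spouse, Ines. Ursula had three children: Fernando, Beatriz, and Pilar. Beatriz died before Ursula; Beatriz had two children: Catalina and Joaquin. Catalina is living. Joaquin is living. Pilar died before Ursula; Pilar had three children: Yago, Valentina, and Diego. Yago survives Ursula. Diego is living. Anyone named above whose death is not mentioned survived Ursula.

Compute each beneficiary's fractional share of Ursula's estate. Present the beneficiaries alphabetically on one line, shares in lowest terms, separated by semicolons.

Ines, as surviving spouse, takes 1/4.
The remaining 3/4 passes to Ursula's descendants per stirpes.
The 3/4 is divided into 3 equal shares of 1/4 among Fernando, Beatriz, Pilar.
Fernando is living and takes 1/4.
Beatriz predeceased; the 1/4 allotted to Beatriz's branch passes to Beatriz's issue by representation.
The 1/4 is divided into 2 equal shares of 1/8 among Catalina, Joaquin.
Catalina is living and takes 1/8.
Joaquin is living and takes 1/8.
Pilar predeceased; the 1/4 allotted to Pilar's branch passes to Pilar's issue by representation.
The 1/4 is divided into 3 equal shares of 1/12 among Yago, Valentina, Diego.
Yago is living and takes 1/12.
Valentina is living and takes 1/12.
Diego is living and takes 1/12.

Catalina 1/8; Diego 1/12; Fernando 1/4; Ines 1/4; Joaquin 1/8; Valentina 1/12; Yago 1/12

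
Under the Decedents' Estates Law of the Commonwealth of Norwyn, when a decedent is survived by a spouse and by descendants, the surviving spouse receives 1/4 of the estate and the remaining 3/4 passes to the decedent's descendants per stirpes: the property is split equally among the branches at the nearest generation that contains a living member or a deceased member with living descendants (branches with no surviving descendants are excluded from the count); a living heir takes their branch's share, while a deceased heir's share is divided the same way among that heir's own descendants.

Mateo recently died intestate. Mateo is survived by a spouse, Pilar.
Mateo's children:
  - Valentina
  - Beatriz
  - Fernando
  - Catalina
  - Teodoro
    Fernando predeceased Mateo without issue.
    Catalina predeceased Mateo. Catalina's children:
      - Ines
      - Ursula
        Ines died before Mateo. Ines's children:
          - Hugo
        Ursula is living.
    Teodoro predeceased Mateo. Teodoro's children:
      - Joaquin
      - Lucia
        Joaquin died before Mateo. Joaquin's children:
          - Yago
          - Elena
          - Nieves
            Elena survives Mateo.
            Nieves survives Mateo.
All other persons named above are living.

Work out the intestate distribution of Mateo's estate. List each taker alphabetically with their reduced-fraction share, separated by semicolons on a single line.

Pilar, as surviving spouse, takes 1/4.
The remaining 3/4 passes to Mateo's descendants per stirpes.
Fernando left no surviving issue, so that branch lapses and is disregarded.
The 3/4 is divided into 4 equal shares of 3/16 among Valentina, Beatriz, Catalina, Teodoro.
Valentina is living and takes 3/16.
Beatriz is living and takes 3/16.
Catalina predeceased; the 3/16 allotted to Catalina's branch passes to Catalina's issue by representation.
The 3/16 is divided into 2 equal shares of 3/32 among Ines, Ursula.
Ines predeceased; the 3/32 allotted to Ines's branch passes to Ines's issue by representation.
Hugo is the sole taker at this level and receives the full 3/32.
Ursula is living and takes 3/32.
Teodoro predeceased; the 3/16 allotted to Teodoro's branch passes to Teodoro's issue by representation.
The 3/16 is divided into 2 equal shares of 3/32 among Joaquin, Lucia.
Joaquin predeceased; the 3/32 allotted to Joaquin's branch passes to Joaquin's issue by representation.
The 3/32 is divided into 3 equal shares of 1/32 among Yago, Elena, Nieves.
Yago is living and takes 1/32.
Elena is living and takes 1/32.
Nieves is living and takes 1/32.
Lucia is living and takes 3/32.

Beatriz 3/16; Elena 1/32; Hugo 3/32; Lucia 3/32; Nieves 1/32; Pilar 1/4; Ursula 3/32; Valentina 3/16; Yago 1/32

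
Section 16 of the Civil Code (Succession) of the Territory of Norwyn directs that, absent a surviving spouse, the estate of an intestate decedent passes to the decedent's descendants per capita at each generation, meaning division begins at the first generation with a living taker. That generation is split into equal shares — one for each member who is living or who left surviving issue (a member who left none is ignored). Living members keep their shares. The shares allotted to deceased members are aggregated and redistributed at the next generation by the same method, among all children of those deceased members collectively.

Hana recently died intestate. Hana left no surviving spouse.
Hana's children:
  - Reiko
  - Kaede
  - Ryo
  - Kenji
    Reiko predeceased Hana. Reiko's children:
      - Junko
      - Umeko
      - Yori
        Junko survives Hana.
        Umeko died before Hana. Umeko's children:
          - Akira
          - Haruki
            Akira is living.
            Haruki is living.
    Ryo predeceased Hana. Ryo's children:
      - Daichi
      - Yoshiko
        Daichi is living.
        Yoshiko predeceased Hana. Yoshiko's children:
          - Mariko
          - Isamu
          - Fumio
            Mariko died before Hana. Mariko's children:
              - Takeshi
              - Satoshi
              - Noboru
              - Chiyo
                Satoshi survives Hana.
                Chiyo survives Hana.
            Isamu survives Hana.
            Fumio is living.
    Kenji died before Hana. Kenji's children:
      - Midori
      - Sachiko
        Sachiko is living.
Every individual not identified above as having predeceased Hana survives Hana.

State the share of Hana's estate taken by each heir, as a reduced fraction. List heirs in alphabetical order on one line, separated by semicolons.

Akira 3/70; Chiyo 3/280; Daichi 3/28; Fumio 3/70; Haruki 3/70; Isamu 3/70; Junko 3/28; Kaede 1/4; Midori 3/28; Noboru 3/280; Sachiko 3/28; Satoshi 3/280; Takeshi 3/280; Yori 3/28

There is no surviving spouse, so the entire estate passes to Hana's descendants per capita at each generation.
At generation 1 (Reiko, Kaede, Ryo, Kenji) there are 4 shares of (1)/4 = 1/4 each.
Living: Kaede — each takes 1/4.
Deceased: Reiko, Ryo, and Kenji. Their combined 3/4 is pooled and carried to generation 2.
At generation 2 (Junko, Umeko, Yori, Daichi, Yoshiko, Midori, Sachiko) there are 7 shares of (3/4)/7 = 3/28 each.
Living: Junko, Yori, Daichi, Midori, and Sachiko — each takes 3/28.
Deceased: Umeko and Yoshiko. Their combined 3/14 is pooled and carried to generation 3.
At generation 3 (Akira, Haruki, Mariko, Isamu, Fumio) there are 5 shares of (3/14)/5 = 3/70 each.
Living: Akira, Haruki, Isamu, and Fumio — each takes 3/70.
Deceased: Mariko. That 3/70 share is carried to generation 4.
At generation 4 (Takeshi, Satoshi, Noboru, Chiyo) there are 4 shares of (3/70)/4 = 3/280 each.
Living: Takeshi, Satoshi, Noboru, and Chiyo — each takes 3/280.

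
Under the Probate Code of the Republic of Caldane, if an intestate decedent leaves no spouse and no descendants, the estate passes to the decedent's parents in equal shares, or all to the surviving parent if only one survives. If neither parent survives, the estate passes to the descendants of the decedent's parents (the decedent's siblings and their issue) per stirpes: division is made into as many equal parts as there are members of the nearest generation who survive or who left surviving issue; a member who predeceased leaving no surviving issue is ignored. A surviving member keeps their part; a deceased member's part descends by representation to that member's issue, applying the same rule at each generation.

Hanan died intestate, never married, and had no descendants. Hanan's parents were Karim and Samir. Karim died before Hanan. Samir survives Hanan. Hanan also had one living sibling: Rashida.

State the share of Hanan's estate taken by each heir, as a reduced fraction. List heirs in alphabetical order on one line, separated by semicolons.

Only one parent, Samir, survives, so Samir takes the entire estate. The siblings take nothing because a surviving parent has priority.

Samir 1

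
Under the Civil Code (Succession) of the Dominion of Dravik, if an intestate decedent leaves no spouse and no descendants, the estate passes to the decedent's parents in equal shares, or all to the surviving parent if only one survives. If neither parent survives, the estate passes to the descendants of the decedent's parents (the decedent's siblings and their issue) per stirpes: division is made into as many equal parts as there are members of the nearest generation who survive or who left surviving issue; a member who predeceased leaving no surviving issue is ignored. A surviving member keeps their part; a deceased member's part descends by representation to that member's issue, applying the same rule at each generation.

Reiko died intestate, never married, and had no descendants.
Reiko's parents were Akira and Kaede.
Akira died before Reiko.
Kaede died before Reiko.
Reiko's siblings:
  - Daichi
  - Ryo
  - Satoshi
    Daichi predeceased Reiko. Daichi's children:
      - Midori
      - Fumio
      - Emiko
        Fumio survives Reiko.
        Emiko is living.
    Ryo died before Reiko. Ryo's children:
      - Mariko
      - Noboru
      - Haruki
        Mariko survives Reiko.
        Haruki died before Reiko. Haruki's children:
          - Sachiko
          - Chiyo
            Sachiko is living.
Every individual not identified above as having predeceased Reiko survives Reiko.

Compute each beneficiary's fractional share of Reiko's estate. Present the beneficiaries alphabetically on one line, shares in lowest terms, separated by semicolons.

Chiyo 1/18; Emiko 1/9; Fumio 1/9; Mariko 1/9; Midori 1/9; Noboru 1/9; Sachiko 1/18; Satoshi 1/3

Neither parent survives and there are no descendants, so the estate passes to Reiko's siblings and their issue per stirpes.
The estate is divided into 3 equal shares of 1/3 among Daichi, Ryo, Satoshi.
Daichi predeceased; the 1/3 allotted to Daichi's branch passes to Daichi's issue by representation.
The 1/3 is divided into 3 equal shares of 1/9 among Midori, Fumio, Emiko.
Midori is living and takes 1/9.
Fumio is living and takes 1/9.
Emiko is living and takes 1/9.
Ryo predeceased; the 1/3 allotted to Ryo's branch passes to Ryo's issue by representation.
The 1/3 is divided into 3 equal shares of 1/9 among Mariko, Noboru, Haruki.
Mariko is living and takes 1/9.
Noboru is living and takes 1/9.
Haruki predeceased; the 1/9 allotted to Haruki's branch passes to Haruki's issue by representation.
The 1/9 is divided into 2 equal shares of 1/18 among Sachiko, Chiyo.
Sachiko is living and takes 1/18.
Chiyo is living and takes 1/18.
Satoshi is living and takes 1/3.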